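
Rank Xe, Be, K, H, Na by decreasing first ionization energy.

H is in period 1, group 1; Be is in period 2, group 2; Na is in period 3, group 1; K is in period 4, group 1; Xe is in period 5, group 18.
Across a period the outer electron is held more tightly (higher IE₁); down a group it sits in a higher shell, more shielded, and comes off more easily.
Neither a single period nor a single group — weigh both effects.
Na > K: Na sits above K in group 1, so the down-group effect alone puts Na higher.
Be > Na: both effects reinforce here, so Be is clearly the higher of the two.
Xe > Be: the two effects oppose for this pair; the across-period effect wins (1170 vs 900 kJ/mol).
H > Xe: the two effects oppose for this pair; the down-group effect wins (1312 vs 1170 kJ/mol).
Approximate values (kJ/mol): H 1312, Be 900, Na 496, K 419, Xe 1170.
So from highest to lowest: H > Xe > Be > Na > K.

H > Xe > Be > Na > K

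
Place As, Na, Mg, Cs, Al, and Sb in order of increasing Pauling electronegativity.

Cs, Na, Mg, Al, Sb, As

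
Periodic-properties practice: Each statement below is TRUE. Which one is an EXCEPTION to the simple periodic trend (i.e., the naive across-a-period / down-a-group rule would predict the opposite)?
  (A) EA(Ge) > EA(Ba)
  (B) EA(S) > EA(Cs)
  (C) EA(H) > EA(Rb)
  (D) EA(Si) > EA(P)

The general trend: electron affinity increases across a period and decreases down a group.
(A) Ge (period 4, group 14) vs Ba (period 6, group 2): the stated order agrees with the simple trend.
(B) S (period 3, group 16) vs Cs (period 6, group 1): the stated order agrees with the simple trend.
(C) H (period 1, group 1) vs Rb (period 5, group 1): the stated order agrees with the simple trend.
(D) Si (period 3, group 14) vs P (period 3, group 15): the stated order contradicts the simple trend.
The exception is (D): adding an electron to P's half-filled 3p³ is unfavourable, so Si (3p²) has the more exothermic EA.

(D)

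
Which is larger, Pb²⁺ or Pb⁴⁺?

Both ions have Z = 82 protons, but Pb⁴⁺ has lost more electrons, so its remaining electrons feel a larger effective nuclear charge per electron and are pulled in more tightly.
Higher positive charge → smaller ion, so Pb²⁺ > Pb⁴⁺.

Pb²⁺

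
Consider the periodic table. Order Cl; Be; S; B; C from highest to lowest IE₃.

Consider each +2 ion: Cl²⁺ still has 5 valence electrons; Be²⁺ is the bare [He] core; S²⁺ still has 4 valence electrons; B²⁺ still has 1 valence electron; C²⁺ still has 2 valence electrons.
Core electrons are held far more tightly than valence electrons, so Be tops the IE_3 order.
Valence configurations: Cl²⁺ [Ne]3s²3p³, S²⁺ [Ne]3s²3p², B²⁺ [He]2s¹, C²⁺ [He]2s².
The numbers (kJ/mol): Cl 3822, Be 14849, S 3357, B 3660, C 4620.
Hence IE_3: S < B < Cl < C < Be.

Be > C > Cl > B > S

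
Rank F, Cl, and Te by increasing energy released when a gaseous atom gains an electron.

F is in period 2, group 17; Cl is in period 3, group 17; Te is in period 5, group 16.
Atoms with high Z_eff and room in the valence shell (especially the halogens) have the most exothermic electron affinities.
These span different periods and groups, so the two trends combine.
F > Te: both effects reinforce here, so F is clearly the higher of the two.
Cl > F: this pair runs against the simple trend — see the exception note.
Note the exception: Cl has a higher electron affinity than F, contrary to the simple trend — F's small 2p subshell makes the incoming electron feel strong e⁻–e⁻ repulsion, so Cl actually releases more energy on gaining an electron.
Approximate values (kJ/mol): F 328, Cl 349, Te 190.
So from lowest to highest: Te < F < Cl.

Te, F, Cl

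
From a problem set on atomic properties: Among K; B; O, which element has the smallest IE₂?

After 1 electron has been removed, what remains? K⁺ is the bare [Ar] core; B⁺ still has 2 valence electrons; O⁺ still has 5 valence electrons.
Usually core removal costs more than valence removal, but here the competition is close: a tightly held n=2 valence electron can cost more to remove than an n=3 core electron, so the actual values have to decide it.
Valence configurations: B⁺ [He]2s², O⁺ [He]2s²2p³.
Approximate IE_2 values (kJ/mol): K 3052, B 2427, O 3388.
Overall IE_2 order: B < K < O.

B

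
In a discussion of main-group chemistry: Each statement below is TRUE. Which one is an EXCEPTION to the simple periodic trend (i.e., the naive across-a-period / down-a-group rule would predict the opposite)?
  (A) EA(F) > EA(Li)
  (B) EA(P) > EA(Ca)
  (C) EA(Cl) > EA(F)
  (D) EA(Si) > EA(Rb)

(C)

The general trend: electron affinity increases across a period and decreases down a group.
(A) F (period 2, group 17) vs Li (period 2, group 1): the stated order agrees with the simple trend.
(B) P (period 3, group 15) vs Ca (period 4, group 2): the stated order agrees with the simple trend.
(C) Cl (period 3, group 17) vs F (period 2, group 17): the stated order contradicts the simple trend.
(D) Si (period 3, group 14) vs Rb (period 5, group 1): the stated order agrees with the simple trend.
The exception is (C): F's small 2p subshell makes the incoming electron feel strong e⁻–e⁻ repulsion, so Cl actually releases more energy on gaining an electron.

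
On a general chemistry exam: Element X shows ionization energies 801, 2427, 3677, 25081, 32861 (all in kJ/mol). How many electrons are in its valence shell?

3

Look for the largest jump between consecutive ionization energies: IE4/IE3 ≈ 6.8, far larger than any earlier ratio.
That jump marks the point where a core electron is being removed. So the atom has 3 valence electrons.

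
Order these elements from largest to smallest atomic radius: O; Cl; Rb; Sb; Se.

Rb, Sb, Se, Cl, O

O is in period 2, group 16; Cl is in period 3, group 17; Se is in period 4, group 16; Rb is in period 5, group 1; Sb is in period 5, group 15.
Across a period the added protons contract the valence shell; down a group each new principal shell makes the atom larger.
Here both period and group differ, so the two effects have to be weighed against each other.
Cl > O: the two effects oppose for this pair; the down-group effect wins (99 vs 63 pm).
Se > Cl: relative to Cl, both the across-period and down-group shifts push Se's atomic radius up.
Sb > Se: relative to Se, both the across-period and down-group shifts push Sb's atomic radius up.
Rb > Sb: both are in period 5; the period trend gives Rb the larger value.
Tabulated atomic radius (pm): O 63, Cl 99, Se 116, Rb 210, Sb 140.
So from largest to smallest: Rb > Sb > Se > Cl > O.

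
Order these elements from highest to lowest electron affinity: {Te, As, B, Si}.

B is in period 2, group 13; Si is in period 3, group 14; As is in period 4, group 15; Te is in period 5, group 16.
Atoms with high Z_eff and room in the valence shell (especially the halogens) have the most exothermic electron affinities.
These sit on a diagonal, where the across-period and down-group effects partly cancel.
As > B: the two effects oppose for this pair; the across-period effect wins (78 vs 27 kJ/mol).
Si > As: the two effects oppose for this pair; the down-group effect wins (134 vs 78 kJ/mol).
Te > Si: the two effects oppose for this pair; the across-period effect wins (190 vs 134 kJ/mol).
For reference (kJ/mol): B 27, Si 134, As 78, Te 190.
So from highest to lowest: Te > Si > As > B.

Te > Si > As > B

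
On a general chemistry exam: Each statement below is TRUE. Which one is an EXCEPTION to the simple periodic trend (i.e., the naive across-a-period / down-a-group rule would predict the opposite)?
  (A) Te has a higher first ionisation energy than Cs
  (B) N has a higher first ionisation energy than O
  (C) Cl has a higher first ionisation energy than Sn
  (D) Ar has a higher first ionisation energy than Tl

(B)

The general trend: first ionisation energy increases across a period and decreases down a group.
(A) Te (period 5, group 16) vs Cs (period 6, group 1): the stated order agrees with the simple trend.
(B) N (period 2, group 15) vs O (period 2, group 16): the stated order contradicts the simple trend.
(C) Cl (period 3, group 17) vs Sn (period 5, group 14): the stated order agrees with the simple trend.
(D) Ar (period 3, group 18) vs Tl (period 6, group 13): the stated order agrees with the simple trend.
The exception is (B): pairing an electron in O's 2p⁴ costs repulsion energy, so O ionizes more easily than half-filled N (2p³).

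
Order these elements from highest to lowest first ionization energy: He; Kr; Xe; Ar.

He > Ar > Kr > Xe

He is in period 1, group 18; Ar is in period 3, group 18; Kr is in period 4, group 18; Xe is in period 5, group 18.
Across a period the outer electron is held more tightly (higher IE₁); down a group it sits in a higher shell, more shielded, and comes off more easily.
All are in group 18, so first ionization energy increases up the group.
So from highest to lowest: He > Ar > Kr > Xe.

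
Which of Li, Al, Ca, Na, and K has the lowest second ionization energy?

Ca

The second ionization energy removes an electron from the +1 ion. For each element: Li⁺ is the bare [He] core; Al⁺ still has 2 valence electrons; Ca⁺ still has 1 valence electron; Na⁺ is the bare [Ne] core; K⁺ is the bare [Ar] core.
Pulling an electron out of a noble-gas core costs far more than removing a remaining valence electron, so K, Na and Li sit at the high end of IE_2.
Valence configurations: Al⁺ [Ne]3s², Ca⁺ [Ar]4s¹.
Approximate IE_2 values (kJ/mol): Li 7298, Al 1817, Ca 1145, Na 4562, K 3052.
Hence IE_2: Ca < Al < K < Na < Li.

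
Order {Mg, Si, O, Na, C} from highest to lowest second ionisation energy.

The second ionization energy removes an electron from the +1 ion. For each element: Mg⁺ still has 1 valence electron; Si⁺ still has 3 valence electrons; O⁺ still has 5 valence electrons; Na⁺ is the bare [Ne] core; C⁺ still has 3 valence electrons.
Core electrons are held far more tightly than valence electrons, so Na tops the IE_2 order.
Valence configurations: Mg⁺ [Ne]3s¹, Si⁺ [Ne]3s²3p¹, O⁺ [He]2s²2p³, C⁺ [He]2s²2p¹.
The numbers (kJ/mol): Mg 1451, Si 1577, O 3388, Na 4562, C 2353.
Hence IE_2: Mg < Si < C < O < Na.

Na, O, C, Si, Mg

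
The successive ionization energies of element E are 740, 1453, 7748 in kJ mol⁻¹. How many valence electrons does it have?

2

Look for the largest jump between consecutive ionization energies: IE3/IE2 ≈ 5.3, far larger than any earlier ratio.
That jump marks the point where a core electron is being removed. So the atom has 2 valence electrons.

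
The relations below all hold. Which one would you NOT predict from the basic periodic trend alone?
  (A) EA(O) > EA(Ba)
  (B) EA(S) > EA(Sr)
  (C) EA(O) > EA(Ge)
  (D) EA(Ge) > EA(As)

(D)

The general trend: electron affinity increases across a period and decreases down a group.
(A) O (period 2, group 16) vs Ba (period 6, group 2): the stated order agrees with the simple trend.
(B) S (period 3, group 16) vs Sr (period 5, group 2): the stated order agrees with the simple trend.
(C) O (period 2, group 16) vs Ge (period 4, group 14): the stated order agrees with the simple trend.
(D) Ge (period 4, group 14) vs As (period 4, group 15): the stated order contradicts the simple trend.
The exception is (D): adding an electron to As's half-filled 4p³ is unfavourable, so Ge (4p²) has the more exothermic EA.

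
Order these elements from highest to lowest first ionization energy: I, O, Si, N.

N > O > I > Si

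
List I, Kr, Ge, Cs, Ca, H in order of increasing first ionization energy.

Cs, Ca, Ge, I, H, Kr

H is in period 1, group 1; Ca is in period 4, group 2; Ge is in period 4, group 14; Kr is in period 4, group 18; I is in period 5, group 17; Cs is in period 6, group 1.
Across a period the outer electron is held more tightly (higher IE₁); down a group it sits in a higher shell, more shielded, and comes off more easily.
These span different periods and groups, so the two trends combine.
Ca > Cs: relative to Cs, both the across-period and down-group shifts push Ca's first ionization energy up.
Ge > Ca: Ge lies to the right of Ca in period 4, so the across-period effect alone puts Ge higher.
I > Ge: period and group pull opposite ways; the across-period shift dominates (1008 vs 762 kJ/mol).
H > I: period and group pull opposite ways; the down-group shift dominates (1312 vs 1008 kJ/mol).
Kr > H: period and group pull opposite ways; the across-period shift dominates (1351 vs 1312 kJ/mol).
For reference (kJ/mol): H 1312, Ca 590, Ge 762, Kr 1351, I 1008, Cs 376.
So from lowest to highest: Cs < Ca < Ge < I < H < Kr.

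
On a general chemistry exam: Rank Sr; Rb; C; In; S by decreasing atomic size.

C is in period 2, group 14; S is in period 3, group 16; Rb is in period 5, group 1; Sr is in period 5, group 2; In is in period 5, group 13.
Across a period the added protons contract the valence shell; down a group each new principal shell makes the atom larger.
Neither a single period nor a single group — weigh both effects.
S > C: the two effects oppose for this pair; the down-group effect wins (103 vs 75 pm).
In > S: relative to S, both the across-period and down-group shifts push In's atomic radius up.
Sr > In: both are in period 5; the period trend gives Sr the larger value.
Rb > Sr: Rb lies to the left of Sr in period 5, so the across-period effect alone puts Rb larger.
Tabulated atomic radius (pm): C 75, S 103, Rb 210, Sr 185, In 142.
So from largest to smallest: Rb > Sr > In > S > C.

Rb, Sr, In, S, C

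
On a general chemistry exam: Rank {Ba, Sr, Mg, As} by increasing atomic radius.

As < Mg < Sr < Ba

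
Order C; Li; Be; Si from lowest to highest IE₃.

Si < C < Li < Be

IE_3 is the cost of taking one more electron from the +2 cation: C²⁺ still has 2 valence electrons; Li²⁺ is already 1 electron into the core; Be²⁺ is the bare [He] core; Si²⁺ still has 2 valence electrons.
Core electrons are held far more tightly than valence electrons, so Li and Be top the IE_3 order.
Valence configurations: C²⁺ [He]2s², Si²⁺ [Ne]3s².
Approximate IE_3 values (kJ/mol): C 4620, Li 11815, Be 14849, Si 3232.
Hence IE_3: Si < C < Li < Be.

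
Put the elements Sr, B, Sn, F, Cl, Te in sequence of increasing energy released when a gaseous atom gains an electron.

Sr < B < Sn < Te < F < Cl

B is in period 2, group 13; F is in period 2, group 17; Cl is in period 3, group 17; Sr is in period 5, group 2; Sn is in period 5, group 14; Te is in period 5, group 16.
Atoms with high Z_eff and room in the valence shell (especially the halogens) have the most exothermic electron affinities.
Neither a single period nor a single group — weigh both effects.
B > Sr: both effects reinforce here, so B is clearly the higher of the two.
Sn > B: period and group pull opposite ways; the across-period shift dominates (107 vs 27 kJ/mol).
Te > Sn: Te lies to the right of Sn in period 5, so the across-period effect alone puts Te higher.
F > Te: both effects reinforce here, so F is clearly the higher of the two.
Cl > F: this pair runs against the simple trend — see the exception note.
Note the exception: Cl has a higher electron affinity than F, contrary to the simple trend — F's small 2p subshell makes the incoming electron feel strong e⁻–e⁻ repulsion, so Cl actually releases more energy on gaining an electron.
For reference (kJ/mol): B 27, F 328, Cl 349, Sr 5, Sn 107, Te 190.
So from lowest to highest: Sr < B < Sn < Te < F < Cl.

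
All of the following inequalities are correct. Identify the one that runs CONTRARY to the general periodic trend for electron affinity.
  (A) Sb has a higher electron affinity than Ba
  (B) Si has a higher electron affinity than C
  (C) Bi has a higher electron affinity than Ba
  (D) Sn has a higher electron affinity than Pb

The general trend: electron affinity increases across a period and decreases down a group.
(A) Sb (period 5, group 15) vs Ba (period 6, group 2): the stated order agrees with the simple trend.
(B) Si (period 3, group 14) vs C (period 2, group 14): the stated order contradicts the simple trend.
(C) Bi (period 6, group 15) vs Ba (period 6, group 2): the stated order agrees with the simple trend.
(D) Sn (period 5, group 14) vs Pb (period 6, group 14): the stated order agrees with the simple trend.
The exception is (B): Si's larger, more diffuse 3p orbitals accept an added electron slightly more readily than C's compact 2p.

(B)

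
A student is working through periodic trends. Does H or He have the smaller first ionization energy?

First ionization energy rises across a period (greater Z_eff holds electrons more tightly) and falls down a group (valence electrons are farther from the nucleus).
All lie in period 1, so first ionization energy increases left to right.
So H has the smaller first ionization energy (H < He).

H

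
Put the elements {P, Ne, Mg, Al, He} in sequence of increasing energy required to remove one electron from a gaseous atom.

Al < Mg < P < Ne < He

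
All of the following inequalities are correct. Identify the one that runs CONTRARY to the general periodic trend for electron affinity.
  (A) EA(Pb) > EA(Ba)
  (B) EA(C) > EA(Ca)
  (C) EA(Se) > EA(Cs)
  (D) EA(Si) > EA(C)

The general trend: electron affinity increases across a period and decreases down a group.
(A) Pb (period 6, group 14) vs Ba (period 6, group 2): the stated order agrees with the simple trend.
(B) C (period 2, group 14) vs Ca (period 4, group 2): the stated order agrees with the simple trend.
(C) Se (period 4, group 16) vs Cs (period 6, group 1): the stated order agrees with the simple trend.
(D) Si (period 3, group 14) vs C (period 2, group 14): the stated order contradicts the simple trend.
The exception is (D): Si's larger, more diffuse 3p orbitals accept an added electron slightly more readily than C's compact 2p.

(D)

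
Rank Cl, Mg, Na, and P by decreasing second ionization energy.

Na, Cl, P, Mg

The second ionization energy removes an electron from the +1 ion. For each element: Cl⁺ still has 6 valence electrons; Mg⁺ still has 1 valence electron; Na⁺ is the bare [Ne] core; P⁺ still has 4 valence electrons.
Pulling an electron out of a noble-gas core costs far more than removing a remaining valence electron, so Na sits at the high end of IE_2.
Valence configurations: Cl⁺ [Ne]3s²3p⁴, Mg⁺ [Ne]3s¹, P⁺ [Ne]3s²3p².
Tabulated IE_2 (kJ/mol): Cl 2298, Mg 1451, Na 4562, P 1907.
Overall IE_2 order: Mg < P < Cl < Na.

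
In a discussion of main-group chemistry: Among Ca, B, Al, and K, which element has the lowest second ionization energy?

Ca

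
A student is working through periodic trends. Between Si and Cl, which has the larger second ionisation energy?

Cl

The second ionization energy removes an electron from the +1 ion. For each element: Si⁺ still has 3 valence electrons; Cl⁺ still has 6 valence electrons.
All are still removing valence electrons, so compare the +1 ions as you would atoms: IE_2 generally rises across a period (higher Z_eff) and falls down a group (larger shell), subject to the usual subshell exceptions.
Valence configurations: Si⁺ [Ne]3s²3p¹, Cl⁺ [Ne]3s²3p⁴.
Tabulated IE_2 (kJ/mol): Si 1577, Cl 2298.
So the second ionization energies run Si < Cl.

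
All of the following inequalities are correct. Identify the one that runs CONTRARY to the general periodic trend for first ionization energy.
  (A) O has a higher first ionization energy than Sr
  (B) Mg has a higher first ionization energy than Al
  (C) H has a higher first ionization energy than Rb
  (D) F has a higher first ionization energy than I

The general trend: first ionization energy increases across a period and decreases down a group.
(A) O (period 2, group 16) vs Sr (period 5, group 2): the stated order agrees with the simple trend.
(B) Mg (period 3, group 2) vs Al (period 3, group 13): the stated order contradicts the simple trend.
(C) H (period 1, group 1) vs Rb (period 5, group 1): the stated order agrees with the simple trend.
(D) F (period 2, group 17) vs I (period 5, group 17): the stated order agrees with the simple trend.
The exception is (B): Al's single 3p electron is easier to remove than one from Mg's filled 3s².

(B)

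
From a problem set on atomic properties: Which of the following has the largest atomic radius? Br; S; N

Br

N is in period 2, group 15; S is in period 3, group 16; Br is in period 4, group 17.
Atomic radius shrinks across a period as nuclear charge pulls the same shell inward, and grows down a group as new shells are added.
These sit on a diagonal, where the across-period and down-group effects partly cancel.
S > N: the two effects oppose for this pair; the down-group effect wins (103 vs 71 pm).
Br > S: period and group pull opposite ways; the down-group shift dominates (114 vs 103 pm).
Tabulated atomic radius (pm): N 71, S 103, Br 114.
The largest atomic radius among these belongs to Br.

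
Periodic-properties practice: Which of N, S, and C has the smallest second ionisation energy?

S

Consider each +1 ion: N⁺ still has 4 valence electrons; S⁺ still has 5 valence electrons; C⁺ still has 3 valence electrons.
All are still removing valence electrons, so compare the +1 ions as you would atoms: IE_2 generally rises across a period (higher Z_eff) and falls down a group (larger shell), subject to the usual subshell exceptions.
Valence configurations: N⁺ [He]2s²2p², S⁺ [Ne]3s²3p³, C⁺ [He]2s²2p¹.
The numbers (kJ/mol): N 2856, S 2252, C 2353.
Putting it together, IE_2: S < C < N.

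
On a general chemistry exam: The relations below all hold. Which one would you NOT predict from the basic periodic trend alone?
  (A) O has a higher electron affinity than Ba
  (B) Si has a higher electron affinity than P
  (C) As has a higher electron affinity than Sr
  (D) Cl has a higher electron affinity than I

The general trend: electron affinity increases across a period and decreases down a group.
(A) O (period 2, group 16) vs Ba (period 6, group 2): the stated order agrees with the simple trend.
(B) Si (period 3, group 14) vs P (period 3, group 15): the stated order contradicts the simple trend.
(C) As (period 4, group 15) vs Sr (period 5, group 2): the stated order agrees with the simple trend.
(D) Cl (period 3, group 17) vs I (period 5, group 17): the stated order agrees with the simple trend.
The exception is (B): adding an electron to P's half-filled 3p³ is unfavourable, so Si (3p²) has the more exothermic EA.

(B)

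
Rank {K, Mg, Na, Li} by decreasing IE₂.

After 1 electron has been removed, what remains? K⁺ is the bare [Ar] core; Mg⁺ still has 1 valence electron; Na⁺ is the bare [Ne] core; Li⁺ is the bare [He] core.
Breaking into a closed-shell core is much more expensive than removing a leftover valence electron — K, Na and Li have the largest IE_2 here.
Approximate IE_2 values (kJ/mol): K 3052, Mg 1451, Na 4562, Li 7298.
Hence IE_2: Mg < K < Na < Li.

Li > Na > K > Mg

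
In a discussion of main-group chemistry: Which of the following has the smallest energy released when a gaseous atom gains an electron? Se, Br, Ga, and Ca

Ca

Ca is in period 4, group 2; Ga is in period 4, group 13; Se is in period 4, group 16; Br is in period 4, group 17.
Electron affinity generally becomes more exothermic across a period toward the halogens and less exothermic down a group.
All lie in period 4, so electron affinity increases left to right.
The smallest energy released when a gaseous atom gains an electron among these belongs to Ca.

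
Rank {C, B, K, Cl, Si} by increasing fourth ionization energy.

Si, Cl, K, C, B

IE_4 is the cost of taking one more electron from the +3 cation: C³⁺ still has 1 valence electron; B³⁺ is the bare [He] core; K³⁺ is already 2 electrons into the core; Cl³⁺ still has 4 valence electrons; Si³⁺ still has 1 valence electron.
Usually core removal costs more than valence removal, but here the competition is close: a tightly held n=2 valence electron can cost more to remove than an n=3 core electron, so the actual values have to decide it.
Valence configurations: C³⁺ [He]2s¹, Cl³⁺ [Ne]3s²3p², Si³⁺ [Ne]3s¹.
Tabulated IE_4 (kJ/mol): C 6223, B 25026, K 5877, Cl 5159, Si 4356.
Overall IE_4 order: Si < Cl < K < C < B.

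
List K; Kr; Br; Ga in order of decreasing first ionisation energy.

K is in period 4, group 1; Ga is in period 4, group 13; Br is in period 4, group 17; Kr is in period 4, group 18.
First ionization energy rises across a period (greater Z_eff holds electrons more tightly) and falls down a group (valence electrons are farther from the nucleus).
All lie in period 4, so first ionization energy increases left to right.
So from highest to lowest: Kr > Br > Ga > K.

Kr, Br, Ga, K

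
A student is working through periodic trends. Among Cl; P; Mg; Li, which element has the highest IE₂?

The second ionization energy removes an electron from the +1 ion. For each element: Cl⁺ still has 6 valence electrons; P⁺ still has 4 valence electrons; Mg⁺ still has 1 valence electron; Li⁺ is the bare [He] core.
Pulling an electron out of a noble-gas core costs far more than removing a remaining valence electron, so Li sits at the high end of IE_2.
Valence configurations: Cl⁺ [Ne]3s²3p⁴, P⁺ [Ne]3s²3p², Mg⁺ [Ne]3s¹.
Approximate IE_2 values (kJ/mol): Cl 2298, P 1907, Mg 1451, Li 7298.
Overall IE_2 order: Mg < P < Cl < Li.

Li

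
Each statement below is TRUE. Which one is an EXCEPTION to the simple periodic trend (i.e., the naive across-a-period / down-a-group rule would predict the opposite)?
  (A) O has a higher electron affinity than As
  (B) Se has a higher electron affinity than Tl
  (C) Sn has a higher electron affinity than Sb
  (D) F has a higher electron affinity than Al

(C)

The general trend: electron affinity increases across a period and decreases down a group.
(A) O (period 2, group 16) vs As (period 4, group 15): the stated order agrees with the simple trend.
(B) Se (period 4, group 16) vs Tl (period 6, group 13): the stated order agrees with the simple trend.
(C) Sn (period 5, group 14) vs Sb (period 5, group 15): the stated order contradicts the simple trend.
(D) F (period 2, group 17) vs Al (period 3, group 13): the stated order agrees with the simple trend.
The exception is (C): adding an electron to Sb's half-filled 5p³ is unfavourable, so Sn has the more exothermic EA.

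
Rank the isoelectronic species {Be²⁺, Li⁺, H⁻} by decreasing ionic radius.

H⁻ > Li⁺ > Be²⁺

All of these have 2 electrons, so size is governed by nuclear charge alone: the more protons, the stronger the pull on the same electron cloud, and the smaller the ion.
Nuclear charges: Be²⁺ (Z=4), Li⁺ (Z=3), H⁻ (Z=1).
Largest to smallest: H⁻ > Li⁺ > Be²⁺.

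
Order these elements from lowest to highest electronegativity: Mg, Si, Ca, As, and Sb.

Ca < Mg < Si < Sb < As

Mg is in period 3, group 2; Si is in period 3, group 14; Ca is in period 4, group 2; As is in period 4, group 15; Sb is in period 5, group 15.
EN rises left→right (higher Z_eff, smaller atoms) and falls top→bottom (larger, more shielded atoms).
These span different periods and groups, so the two trends combine.
Mg > Ca: Mg sits above Ca in group 2, so the down-group effect alone puts Mg higher.
Si > Mg: both are in period 3; the period trend gives Si the larger value.
Sb > Si: the two effects oppose for this pair; the across-period effect wins (2.05 vs 1.90).
As > Sb: they share group 15; the group trend gives As the larger value.
Approximate values (Pauling): Mg 1.31, Si 1.90, Ca 1.00, As 2.18, Sb 2.05.
So from lowest to highest: Ca < Mg < Si < Sb < As.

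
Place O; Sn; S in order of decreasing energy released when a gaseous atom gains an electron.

O is in period 2, group 16; S is in period 3, group 16; Sn is in period 5, group 14.
Atoms with high Z_eff and room in the valence shell (especially the halogens) have the most exothermic electron affinities.
These span different periods and groups, so the two trends combine.
O > Sn: both effects reinforce here, so O is clearly the higher of the two.
S > O: this pair runs against the simple trend — see the exception note.
Note the exception: S has a higher electron affinity than O, contrary to the simple trend — the compact 2p subshell of O repels the added electron more than S's larger 3p does.
Approximate values (kJ/mol): O 141, S 200, Sn 107.
So from highest to lowest: S > O > Sn.

S > O > Sn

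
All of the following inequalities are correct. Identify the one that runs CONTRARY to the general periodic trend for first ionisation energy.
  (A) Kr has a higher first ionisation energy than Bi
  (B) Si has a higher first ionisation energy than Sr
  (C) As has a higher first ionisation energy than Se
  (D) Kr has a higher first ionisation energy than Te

The general trend: first ionisation energy increases across a period and decreases down a group.
(A) Kr (period 4, group 18) vs Bi (period 6, group 15): the stated order agrees with the simple trend.
(B) Si (period 3, group 14) vs Sr (period 5, group 2): the stated order agrees with the simple trend.
(C) As (period 4, group 15) vs Se (period 4, group 16): the stated order contradicts the simple trend.
(D) Kr (period 4, group 18) vs Te (period 5, group 16): the stated order agrees with the simple trend.
The exception is (C): Se (4p⁴) ionizes more easily than half-filled As (4p³).

(C)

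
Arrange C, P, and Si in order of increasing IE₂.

The second ionization energy removes an electron from the +1 ion. For each element: C⁺ still has 3 valence electrons; P⁺ still has 4 valence electrons; Si⁺ still has 3 valence electrons.
All are still removing valence electrons, so compare the +1 ions as you would atoms: IE_2 generally rises across a period (higher Z_eff) and falls down a group (larger shell), subject to the usual subshell exceptions.
Valence configurations: C⁺ [He]2s²2p¹, P⁺ [Ne]3s²3p², Si⁺ [Ne]3s²3p¹.
Tabulated IE_2 (kJ/mol): C 2353, P 1907, Si 1577.
Putting it together, IE_2: Si < P < C.

Si < P < C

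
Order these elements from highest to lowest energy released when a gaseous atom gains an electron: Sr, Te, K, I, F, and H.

H is in period 1, group 1; F is in period 2, group 17; K is in period 4, group 1; Sr is in period 5, group 2; Te is in period 5, group 16; I is in period 5, group 17.
Electron affinity generally becomes more exothermic across a period toward the halogens and less exothermic down a group.
Neither a single period nor a single group — weigh both effects.
K > Sr: the two effects oppose for this pair; the down-group effect wins (48 vs 5 kJ/mol).
H > K: they share group 1; the group trend gives H the larger value.
Te > H: the two effects oppose for this pair; the across-period effect wins (190 vs 73 kJ/mol).
I > Te: both are in period 5; the period trend gives I the larger value.
F > I: F sits above I in group 17, so the down-group effect alone puts F higher.
Approximate values (kJ/mol): H 73, F 328, K 48, Sr 5, Te 190, I 295.
So from highest to lowest: F > I > Te > H > K > Sr.

F > I > Te > H > K > Sr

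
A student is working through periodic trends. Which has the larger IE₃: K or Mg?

Mg

The third ionization energy removes an electron from the +2 ion. For each element: K²⁺ is already 1 electron into the core; Mg²⁺ is the bare [Ne] core.
All of these are removing an electron from a noble-gas core or deeper; the smaller core (lower principal quantum number) is held far more tightly, and within a period the higher nuclear charge binds the same core more tightly.
Tabulated IE_3 (kJ/mol): K 4420, Mg 7733.
So the third ionization energies run K < Mg.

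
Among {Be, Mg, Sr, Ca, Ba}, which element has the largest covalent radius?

Across a period the added protons contract the valence shell; down a group each new principal shell makes the atom larger.
All are in group 2, so atomic radius increases down the group.
The largest covalent radius among these belongs to Ba.

Ba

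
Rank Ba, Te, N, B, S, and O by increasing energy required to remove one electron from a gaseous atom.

Removing the outermost electron gets harder across a period and easier down a group.
Neither a single period nor a single group — weigh both effects.
B > Ba: relative to Ba, both the across-period and down-group shifts push B's first ionization energy up.
Te > B: the two effects oppose for this pair; the across-period effect wins (869 vs 801 kJ/mol).
S > Te: S sits above Te in group 16, so the down-group effect alone puts S higher.
O > S: they share group 16; the group trend gives O the larger value.
N > O: this pair runs against the simple trend — see the exception note.
Note the exception: N has a higher first ionization energy than O, contrary to the simple trend — pairing an electron in O's 2p⁴ costs repulsion energy, so O ionizes more easily than half-filled N (2p³).
Approximate values (kJ/mol): B 801, N 1402, O 1314, S 1000, Te 869, Ba 503.
So from lowest to highest: Ba < B < Te < S < O < N.

Ba, B, Te, S, O, N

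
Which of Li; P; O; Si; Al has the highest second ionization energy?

Li

The second ionization energy removes an electron from the +1 ion. For each element: Li⁺ is the bare [He] core; P⁺ still has 4 valence electrons; O⁺ still has 5 valence electrons; Si⁺ still has 3 valence electrons; Al⁺ still has 2 valence electrons.
Breaking into a closed-shell core is much more expensive than removing a leftover valence electron — Li has the largest IE_2 here.
Valence configurations: P⁺ [Ne]3s²3p², O⁺ [He]2s²2p³, Si⁺ [Ne]3s²3p¹, Al⁺ [Ne]3s².
Si⁺ loses a lone 3p electron whereas Al⁺ must break into a filled 3s² pair, so IE_2(Al) > IE_2(Si) even though Si has the higher nuclear charge.
Tabulated IE_2 (kJ/mol): Li 7298, P 1907, O 3388, Si 1577, Al 1817.
So the second ionization energies run Si < Al < P < O < Li.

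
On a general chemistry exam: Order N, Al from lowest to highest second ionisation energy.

Al < N

After 1 electron has been removed, what remains? N⁺ still has 4 valence electrons; Al⁺ still has 2 valence electrons.
All are still removing valence electrons, so compare the +1 ions as you would atoms: IE_2 generally rises across a period (higher Z_eff) and falls down a group (larger shell), subject to the usual subshell exceptions.
Valence configurations: N⁺ [He]2s²2p², Al⁺ [Ne]3s².
Tabulated IE_2 (kJ/mol): N 2856, Al 1817.
Hence IE_2: Al < N.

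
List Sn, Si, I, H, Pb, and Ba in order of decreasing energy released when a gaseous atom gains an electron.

H is in period 1, group 1; Si is in period 3, group 14; Sn is in period 5, group 14; I is in period 5, group 17; Ba is in period 6, group 2; Pb is in period 6, group 14.
Atoms with high Z_eff and room in the valence shell (especially the halogens) have the most exothermic electron affinities.
These span different periods and groups, so the two trends combine.
Pb > Ba: Pb lies to the right of Ba in period 6, so the across-period effect alone puts Pb higher.
H > Pb: the two effects oppose for this pair; the down-group effect wins (73 vs 35 kJ/mol).
Sn > H: the two effects oppose for this pair; the across-period effect wins (107 vs 73 kJ/mol).
Si > Sn: Si sits above Sn in group 14, so the down-group effect alone puts Si higher.
I > Si: the two effects oppose for this pair; the across-period effect wins (295 vs 134 kJ/mol).
Tabulated electron affinity (kJ/mol): H 73, Si 134, Sn 107, I 295, Ba 14, Pb 35.
So from highest to lowest: I > Si > Sn > H > Pb > Ba.

I > Si > Sn > H > Pb > Ba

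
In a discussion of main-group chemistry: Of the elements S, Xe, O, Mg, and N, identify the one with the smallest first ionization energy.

Across a period the outer electron is held more tightly (higher IE₁); down a group it sits in a higher shell, more shielded, and comes off more easily.
These span different periods and groups, so the two trends combine.
S > Mg: both are in period 3; the period trend gives S the larger value.
Xe > S: the two effects oppose for this pair; the across-period effect wins (1170 vs 1000 kJ/mol).
O > Xe: the two effects oppose for this pair; the down-group effect wins (1314 vs 1170 kJ/mol).
N > O: this pair runs against the simple trend — see the exception note.
Note the exception: N has a higher first ionization energy than O, contrary to the simple trend — pairing an electron in O's 2p⁴ costs repulsion energy, so O ionizes more easily than half-filled N (2p³).
Approximate values (kJ/mol): N 1402, O 1314, Mg 738, S 1000, Xe 1170.
The smallest first ionization energy among these belongs to Mg.

Mg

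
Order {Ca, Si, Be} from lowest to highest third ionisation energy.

Si < Ca < Be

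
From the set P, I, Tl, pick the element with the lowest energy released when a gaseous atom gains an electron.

P is in period 3, group 15; I is in period 5, group 17; Tl is in period 6, group 13.
EA tends to increase across a period and decrease down a group, though the pattern is less regular than for IE or radius.
Here both period and group differ, so the two effects have to be weighed against each other.
P > Tl: relative to Tl, both the across-period and down-group shifts push P's electron affinity up.
I > P: period and group pull opposite ways; the across-period shift dominates (295 vs 72 kJ/mol).
Tabulated electron affinity (kJ/mol): P 72, I 295, Tl 19.
The lowest energy released when a gaseous atom gains an electron among these belongs to Tl.

Tl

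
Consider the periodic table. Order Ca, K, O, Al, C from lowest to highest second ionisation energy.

Consider each +1 ion: Ca⁺ still has 1 valence electron; K⁺ is the bare [Ar] core; O⁺ still has 5 valence electrons; Al⁺ still has 2 valence electrons; C⁺ still has 3 valence electrons.
Usually core removal costs more than valence removal, but here the competition is close: a tightly held n=2 valence electron can cost more to remove than an n=3 core electron, so the actual values have to decide it.
Valence configurations: Ca⁺ [Ar]4s¹, O⁺ [He]2s²2p³, Al⁺ [Ne]3s², C⁺ [He]2s²2p¹.
The numbers (kJ/mol): Ca 1145, K 3052, O 3388, Al 1817, C 2353.
Hence IE_2: Ca < Al < C < K < O.

Ca, Al, C, K, O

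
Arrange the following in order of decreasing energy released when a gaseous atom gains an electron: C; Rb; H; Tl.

C, H, Rb, Tl

Atoms with high Z_eff and room in the valence shell (especially the halogens) have the most exothermic electron affinities.
Here both period and group differ, so the two effects have to be weighed against each other.
Rb > Tl: period and group pull opposite ways; the down-group shift dominates (47 vs 19 kJ/mol).
H > Rb: they share group 1; the group trend gives H the larger value.
C > H: period and group pull opposite ways; the across-period shift dominates (122 vs 73 kJ/mol).
Tabulated electron affinity (kJ/mol): H 73, C 122, Rb 47, Tl 19.
So from highest to lowest: C > H > Rb > Tl.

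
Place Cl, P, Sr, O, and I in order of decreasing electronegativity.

O is in period 2, group 16; P is in period 3, group 15; Cl is in period 3, group 17; Sr is in period 5, group 2; I is in period 5, group 17.
Smaller atoms with higher effective nuclear charge are more electronegative.
Neither a single period nor a single group — weigh both effects.
P > Sr: relative to Sr, both the across-period and down-group shifts push P's electronegativity up.
I > P: the two effects oppose for this pair; the across-period effect wins (2.66 vs 2.19).
Cl > I: Cl sits above I in group 17, so the down-group effect alone puts Cl higher.
O > Cl: the two effects oppose for this pair; the down-group effect wins (3.44 vs 3.16).
For reference (Pauling): O 3.44, P 2.19, Cl 3.16, Sr 0.95, I 2.66.
So from highest to lowest: O > Cl > I > P > Sr.

O, Cl, I, P, Sr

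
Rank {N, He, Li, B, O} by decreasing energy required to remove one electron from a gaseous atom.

He is in period 1, group 18; Li is in period 2, group 1; B is in period 2, group 13; N is in period 2, group 15; O is in period 2, group 16.
First ionization energy rises across a period (greater Z_eff holds electrons more tightly) and falls down a group (valence electrons are farther from the nucleus).
These span different periods and groups, so the two trends combine.
B > Li: B lies to the right of Li in period 2, so the across-period effect alone puts B higher.
O > B: O lies to the right of B in period 2, so the across-period effect alone puts O higher.
N > O: this pair runs against the simple trend — see the exception note.
He > N: relative to N, both the across-period and down-group shifts push He's first ionization energy up.
Note the exception: N has a higher first ionization energy than O, contrary to the simple trend — pairing an electron in O's 2p⁴ costs repulsion energy, so O ionizes more easily than half-filled N (2p³).
For reference (kJ/mol): He 2372, Li 520, B 801, N 1402, O 1314.
So from highest to lowest: He > N > O > B > Li.

He, N, O, B, Li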